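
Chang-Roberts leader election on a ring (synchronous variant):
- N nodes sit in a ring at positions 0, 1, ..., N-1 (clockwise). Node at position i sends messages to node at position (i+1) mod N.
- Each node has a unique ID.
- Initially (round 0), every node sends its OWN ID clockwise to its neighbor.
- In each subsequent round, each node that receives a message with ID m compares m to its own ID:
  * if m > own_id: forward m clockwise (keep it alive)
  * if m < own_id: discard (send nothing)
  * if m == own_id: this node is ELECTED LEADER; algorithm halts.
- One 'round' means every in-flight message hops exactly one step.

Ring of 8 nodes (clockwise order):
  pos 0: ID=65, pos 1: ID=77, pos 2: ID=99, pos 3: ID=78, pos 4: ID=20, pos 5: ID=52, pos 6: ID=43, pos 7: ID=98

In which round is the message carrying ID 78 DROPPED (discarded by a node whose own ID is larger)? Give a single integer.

Answer: 4

Derivation:
Round 1: pos1(id77) recv 65: drop; pos2(id99) recv 77: drop; pos3(id78) recv 99: fwd; pos4(id20) recv 78: fwd; pos5(id52) recv 20: drop; pos6(id43) recv 52: fwd; pos7(id98) recv 43: drop; pos0(id65) recv 98: fwd
Round 2: pos4(id20) recv 99: fwd; pos5(id52) recv 78: fwd; pos7(id98) recv 52: drop; pos1(id77) recv 98: fwd
Round 3: pos5(id52) recv 99: fwd; pos6(id43) recv 78: fwd; pos2(id99) recv 98: drop
Round 4: pos6(id43) recv 99: fwd; pos7(id98) recv 78: drop
Round 5: pos7(id98) recv 99: fwd
Round 6: pos0(id65) recv 99: fwd
Round 7: pos1(id77) recv 99: fwd
Round 8: pos2(id99) recv 99: ELECTED
Message ID 78 originates at pos 3; dropped at pos 7 in round 4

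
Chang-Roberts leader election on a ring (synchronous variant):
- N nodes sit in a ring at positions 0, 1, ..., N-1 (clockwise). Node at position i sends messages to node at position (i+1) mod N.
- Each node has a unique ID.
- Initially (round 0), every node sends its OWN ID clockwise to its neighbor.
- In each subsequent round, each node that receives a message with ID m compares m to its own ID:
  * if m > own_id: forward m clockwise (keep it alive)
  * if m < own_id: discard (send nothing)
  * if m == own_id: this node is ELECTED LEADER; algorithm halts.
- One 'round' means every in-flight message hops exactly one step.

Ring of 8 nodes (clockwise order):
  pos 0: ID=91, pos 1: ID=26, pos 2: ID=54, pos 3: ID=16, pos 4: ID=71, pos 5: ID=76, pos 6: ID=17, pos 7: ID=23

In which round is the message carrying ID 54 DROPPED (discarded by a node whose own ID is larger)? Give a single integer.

Round 1: pos1(id26) recv 91: fwd; pos2(id54) recv 26: drop; pos3(id16) recv 54: fwd; pos4(id71) recv 16: drop; pos5(id76) recv 71: drop; pos6(id17) recv 76: fwd; pos7(id23) recv 17: drop; pos0(id91) recv 23: drop
Round 2: pos2(id54) recv 91: fwd; pos4(id71) recv 54: drop; pos7(id23) recv 76: fwd
Round 3: pos3(id16) recv 91: fwd; pos0(id91) recv 76: drop
Round 4: pos4(id71) recv 91: fwd
Round 5: pos5(id76) recv 91: fwd
Round 6: pos6(id17) recv 91: fwd
Round 7: pos7(id23) recv 91: fwd
Round 8: pos0(id91) recv 91: ELECTED
Message ID 54 originates at pos 2; dropped at pos 4 in round 2

Answer: 2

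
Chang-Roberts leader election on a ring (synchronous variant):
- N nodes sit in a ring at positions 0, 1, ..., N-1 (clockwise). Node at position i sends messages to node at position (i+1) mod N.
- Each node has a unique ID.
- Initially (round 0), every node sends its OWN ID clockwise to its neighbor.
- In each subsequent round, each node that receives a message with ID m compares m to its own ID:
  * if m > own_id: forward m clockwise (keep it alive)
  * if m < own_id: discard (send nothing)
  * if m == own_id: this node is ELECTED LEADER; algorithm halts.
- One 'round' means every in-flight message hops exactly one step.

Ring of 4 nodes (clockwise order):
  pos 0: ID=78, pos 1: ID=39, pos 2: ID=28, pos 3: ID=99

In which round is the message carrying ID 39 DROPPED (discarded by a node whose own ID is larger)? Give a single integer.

Answer: 2

Derivation:
Round 1: pos1(id39) recv 78: fwd; pos2(id28) recv 39: fwd; pos3(id99) recv 28: drop; pos0(id78) recv 99: fwd
Round 2: pos2(id28) recv 78: fwd; pos3(id99) recv 39: drop; pos1(id39) recv 99: fwd
Round 3: pos3(id99) recv 78: drop; pos2(id28) recv 99: fwd
Round 4: pos3(id99) recv 99: ELECTED
Message ID 39 originates at pos 1; dropped at pos 3 in round 2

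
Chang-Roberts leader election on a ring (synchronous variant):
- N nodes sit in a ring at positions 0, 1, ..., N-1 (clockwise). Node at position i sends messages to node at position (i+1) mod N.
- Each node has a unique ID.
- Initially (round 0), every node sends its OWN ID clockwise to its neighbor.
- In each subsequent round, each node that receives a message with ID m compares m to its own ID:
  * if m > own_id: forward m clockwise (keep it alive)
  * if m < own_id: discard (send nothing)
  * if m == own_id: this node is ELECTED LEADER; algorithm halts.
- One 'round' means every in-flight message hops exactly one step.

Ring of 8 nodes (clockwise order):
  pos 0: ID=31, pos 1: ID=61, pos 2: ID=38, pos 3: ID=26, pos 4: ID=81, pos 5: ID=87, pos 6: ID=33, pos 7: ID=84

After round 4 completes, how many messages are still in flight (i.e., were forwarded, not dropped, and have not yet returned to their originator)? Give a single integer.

Round 1: pos1(id61) recv 31: drop; pos2(id38) recv 61: fwd; pos3(id26) recv 38: fwd; pos4(id81) recv 26: drop; pos5(id87) recv 81: drop; pos6(id33) recv 87: fwd; pos7(id84) recv 33: drop; pos0(id31) recv 84: fwd
Round 2: pos3(id26) recv 61: fwd; pos4(id81) recv 38: drop; pos7(id84) recv 87: fwd; pos1(id61) recv 84: fwd
Round 3: pos4(id81) recv 61: drop; pos0(id31) recv 87: fwd; pos2(id38) recv 84: fwd
Round 4: pos1(id61) recv 87: fwd; pos3(id26) recv 84: fwd
After round 4: 2 messages still in flight

Answer: 2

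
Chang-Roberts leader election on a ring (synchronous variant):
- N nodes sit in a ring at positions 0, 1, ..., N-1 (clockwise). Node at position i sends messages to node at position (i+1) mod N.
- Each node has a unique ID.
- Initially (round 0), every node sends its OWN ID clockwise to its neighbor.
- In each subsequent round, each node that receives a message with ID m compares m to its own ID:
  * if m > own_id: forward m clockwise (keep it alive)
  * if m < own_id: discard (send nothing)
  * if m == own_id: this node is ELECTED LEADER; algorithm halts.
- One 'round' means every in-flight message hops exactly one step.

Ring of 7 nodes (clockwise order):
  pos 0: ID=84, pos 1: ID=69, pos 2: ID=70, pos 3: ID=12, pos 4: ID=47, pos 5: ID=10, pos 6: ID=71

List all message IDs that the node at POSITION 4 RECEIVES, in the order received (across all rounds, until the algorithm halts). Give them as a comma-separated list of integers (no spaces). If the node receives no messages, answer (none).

Answer: 12,70,84

Derivation:
Round 1: pos1(id69) recv 84: fwd; pos2(id70) recv 69: drop; pos3(id12) recv 70: fwd; pos4(id47) recv 12: drop; pos5(id10) recv 47: fwd; pos6(id71) recv 10: drop; pos0(id84) recv 71: drop
Round 2: pos2(id70) recv 84: fwd; pos4(id47) recv 70: fwd; pos6(id71) recv 47: drop
Round 3: pos3(id12) recv 84: fwd; pos5(id10) recv 70: fwd
Round 4: pos4(id47) recv 84: fwd; pos6(id71) recv 70: drop
Round 5: pos5(id10) recv 84: fwd
Round 6: pos6(id71) recv 84: fwd
Round 7: pos0(id84) recv 84: ELECTED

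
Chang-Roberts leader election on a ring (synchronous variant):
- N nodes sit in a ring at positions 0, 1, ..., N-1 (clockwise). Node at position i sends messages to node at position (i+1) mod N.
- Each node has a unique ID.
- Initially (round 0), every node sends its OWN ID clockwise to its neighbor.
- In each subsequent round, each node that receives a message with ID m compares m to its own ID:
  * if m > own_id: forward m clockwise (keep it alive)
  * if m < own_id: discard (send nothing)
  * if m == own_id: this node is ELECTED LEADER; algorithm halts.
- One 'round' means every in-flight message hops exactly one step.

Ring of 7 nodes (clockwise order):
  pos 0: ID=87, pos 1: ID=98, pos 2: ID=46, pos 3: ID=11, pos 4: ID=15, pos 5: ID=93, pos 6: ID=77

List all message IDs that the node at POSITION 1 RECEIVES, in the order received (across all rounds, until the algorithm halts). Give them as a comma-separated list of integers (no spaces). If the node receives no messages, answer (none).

Answer: 87,93,98

Derivation:
Round 1: pos1(id98) recv 87: drop; pos2(id46) recv 98: fwd; pos3(id11) recv 46: fwd; pos4(id15) recv 11: drop; pos5(id93) recv 15: drop; pos6(id77) recv 93: fwd; pos0(id87) recv 77: drop
Round 2: pos3(id11) recv 98: fwd; pos4(id15) recv 46: fwd; pos0(id87) recv 93: fwd
Round 3: pos4(id15) recv 98: fwd; pos5(id93) recv 46: drop; pos1(id98) recv 93: drop
Round 4: pos5(id93) recv 98: fwd
Round 5: pos6(id77) recv 98: fwd
Round 6: pos0(id87) recv 98: fwd
Round 7: pos1(id98) recv 98: ELECTED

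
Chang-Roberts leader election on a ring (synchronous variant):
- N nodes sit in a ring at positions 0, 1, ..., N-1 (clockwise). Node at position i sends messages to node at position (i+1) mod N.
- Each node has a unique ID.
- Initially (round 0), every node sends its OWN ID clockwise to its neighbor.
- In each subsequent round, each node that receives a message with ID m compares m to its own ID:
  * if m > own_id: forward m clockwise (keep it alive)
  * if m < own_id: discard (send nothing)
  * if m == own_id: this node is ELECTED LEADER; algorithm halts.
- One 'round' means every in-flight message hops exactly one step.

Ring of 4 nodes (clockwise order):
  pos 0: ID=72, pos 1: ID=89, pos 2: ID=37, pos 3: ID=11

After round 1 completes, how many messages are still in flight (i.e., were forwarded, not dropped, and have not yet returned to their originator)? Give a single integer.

Answer: 2

Derivation:
Round 1: pos1(id89) recv 72: drop; pos2(id37) recv 89: fwd; pos3(id11) recv 37: fwd; pos0(id72) recv 11: drop
After round 1: 2 messages still in flight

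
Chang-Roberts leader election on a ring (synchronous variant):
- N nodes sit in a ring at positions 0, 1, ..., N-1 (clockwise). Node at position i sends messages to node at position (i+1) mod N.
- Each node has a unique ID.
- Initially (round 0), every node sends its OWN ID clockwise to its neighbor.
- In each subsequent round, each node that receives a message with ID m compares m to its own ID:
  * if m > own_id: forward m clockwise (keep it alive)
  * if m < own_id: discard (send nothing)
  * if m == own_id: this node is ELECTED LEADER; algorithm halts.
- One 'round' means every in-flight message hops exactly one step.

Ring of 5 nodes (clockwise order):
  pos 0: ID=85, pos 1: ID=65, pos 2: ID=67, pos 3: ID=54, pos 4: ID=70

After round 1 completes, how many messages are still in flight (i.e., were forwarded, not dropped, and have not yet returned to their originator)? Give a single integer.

Round 1: pos1(id65) recv 85: fwd; pos2(id67) recv 65: drop; pos3(id54) recv 67: fwd; pos4(id70) recv 54: drop; pos0(id85) recv 70: drop
After round 1: 2 messages still in flight

Answer: 2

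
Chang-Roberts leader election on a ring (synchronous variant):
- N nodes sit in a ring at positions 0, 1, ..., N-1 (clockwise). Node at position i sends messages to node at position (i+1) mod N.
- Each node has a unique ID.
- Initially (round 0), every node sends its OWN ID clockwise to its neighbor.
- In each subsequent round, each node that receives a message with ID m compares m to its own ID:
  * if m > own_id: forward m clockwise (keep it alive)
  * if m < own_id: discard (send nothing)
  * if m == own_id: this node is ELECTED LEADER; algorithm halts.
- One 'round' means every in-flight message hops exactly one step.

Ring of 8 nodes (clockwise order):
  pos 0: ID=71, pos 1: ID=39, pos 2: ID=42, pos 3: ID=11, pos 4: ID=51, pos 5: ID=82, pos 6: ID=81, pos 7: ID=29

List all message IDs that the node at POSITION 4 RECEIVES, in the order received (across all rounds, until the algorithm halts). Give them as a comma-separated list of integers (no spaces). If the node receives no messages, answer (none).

Answer: 11,42,71,81,82

Derivation:
Round 1: pos1(id39) recv 71: fwd; pos2(id42) recv 39: drop; pos3(id11) recv 42: fwd; pos4(id51) recv 11: drop; pos5(id82) recv 51: drop; pos6(id81) recv 82: fwd; pos7(id29) recv 81: fwd; pos0(id71) recv 29: drop
Round 2: pos2(id42) recv 71: fwd; pos4(id51) recv 42: drop; pos7(id29) recv 82: fwd; pos0(id71) recv 81: fwd
Round 3: pos3(id11) recv 71: fwd; pos0(id71) recv 82: fwd; pos1(id39) recv 81: fwd
Round 4: pos4(id51) recv 71: fwd; pos1(id39) recv 82: fwd; pos2(id42) recv 81: fwd
Round 5: pos5(id82) recv 71: drop; pos2(id42) recv 82: fwd; pos3(id11) recv 81: fwd
Round 6: pos3(id11) recv 82: fwd; pos4(id51) recv 81: fwd
Round 7: pos4(id51) recv 82: fwd; pos5(id82) recv 81: drop
Round 8: pos5(id82) recv 82: ELECTED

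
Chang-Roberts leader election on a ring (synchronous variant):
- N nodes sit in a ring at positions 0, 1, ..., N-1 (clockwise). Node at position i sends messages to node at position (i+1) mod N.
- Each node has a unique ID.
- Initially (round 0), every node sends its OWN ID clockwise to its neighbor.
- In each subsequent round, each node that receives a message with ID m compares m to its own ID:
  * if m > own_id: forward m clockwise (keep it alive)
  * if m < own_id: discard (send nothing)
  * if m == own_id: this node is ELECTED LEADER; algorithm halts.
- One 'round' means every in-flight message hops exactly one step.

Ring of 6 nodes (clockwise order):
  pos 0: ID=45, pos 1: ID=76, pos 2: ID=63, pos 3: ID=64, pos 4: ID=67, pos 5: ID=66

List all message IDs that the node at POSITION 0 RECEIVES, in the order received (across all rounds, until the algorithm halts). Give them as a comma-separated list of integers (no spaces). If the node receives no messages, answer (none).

Round 1: pos1(id76) recv 45: drop; pos2(id63) recv 76: fwd; pos3(id64) recv 63: drop; pos4(id67) recv 64: drop; pos5(id66) recv 67: fwd; pos0(id45) recv 66: fwd
Round 2: pos3(id64) recv 76: fwd; pos0(id45) recv 67: fwd; pos1(id76) recv 66: drop
Round 3: pos4(id67) recv 76: fwd; pos1(id76) recv 67: drop
Round 4: pos5(id66) recv 76: fwd
Round 5: pos0(id45) recv 76: fwd
Round 6: pos1(id76) recv 76: ELECTED

Answer: 66,67,76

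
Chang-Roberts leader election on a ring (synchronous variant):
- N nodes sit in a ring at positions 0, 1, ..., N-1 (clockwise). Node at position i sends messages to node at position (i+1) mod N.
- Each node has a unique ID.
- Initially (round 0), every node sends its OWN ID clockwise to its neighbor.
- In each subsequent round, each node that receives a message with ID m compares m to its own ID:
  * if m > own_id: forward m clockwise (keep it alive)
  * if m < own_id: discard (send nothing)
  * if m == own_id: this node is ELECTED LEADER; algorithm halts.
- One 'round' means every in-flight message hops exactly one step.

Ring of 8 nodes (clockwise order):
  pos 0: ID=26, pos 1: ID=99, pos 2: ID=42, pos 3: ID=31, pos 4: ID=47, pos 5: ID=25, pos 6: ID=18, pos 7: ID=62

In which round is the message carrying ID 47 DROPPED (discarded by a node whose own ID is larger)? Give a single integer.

Answer: 3

Derivation:
Round 1: pos1(id99) recv 26: drop; pos2(id42) recv 99: fwd; pos3(id31) recv 42: fwd; pos4(id47) recv 31: drop; pos5(id25) recv 47: fwd; pos6(id18) recv 25: fwd; pos7(id62) recv 18: drop; pos0(id26) recv 62: fwd
Round 2: pos3(id31) recv 99: fwd; pos4(id47) recv 42: drop; pos6(id18) recv 47: fwd; pos7(id62) recv 25: drop; pos1(id99) recv 62: drop
Round 3: pos4(id47) recv 99: fwd; pos7(id62) recv 47: drop
Round 4: pos5(id25) recv 99: fwd
Round 5: pos6(id18) recv 99: fwd
Round 6: pos7(id62) recv 99: fwd
Round 7: pos0(id26) recv 99: fwd
Round 8: pos1(id99) recv 99: ELECTED
Message ID 47 originates at pos 4; dropped at pos 7 in round 3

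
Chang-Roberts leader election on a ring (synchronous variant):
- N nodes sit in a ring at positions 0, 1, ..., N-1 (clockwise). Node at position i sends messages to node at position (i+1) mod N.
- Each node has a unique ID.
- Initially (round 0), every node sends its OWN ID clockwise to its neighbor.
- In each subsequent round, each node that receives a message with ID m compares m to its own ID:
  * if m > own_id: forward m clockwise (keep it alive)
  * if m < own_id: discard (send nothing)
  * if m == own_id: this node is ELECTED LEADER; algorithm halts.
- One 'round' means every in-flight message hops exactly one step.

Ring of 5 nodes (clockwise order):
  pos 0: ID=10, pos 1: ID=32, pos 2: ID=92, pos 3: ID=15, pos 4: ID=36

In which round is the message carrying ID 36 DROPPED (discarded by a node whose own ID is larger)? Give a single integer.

Round 1: pos1(id32) recv 10: drop; pos2(id92) recv 32: drop; pos3(id15) recv 92: fwd; pos4(id36) recv 15: drop; pos0(id10) recv 36: fwd
Round 2: pos4(id36) recv 92: fwd; pos1(id32) recv 36: fwd
Round 3: pos0(id10) recv 92: fwd; pos2(id92) recv 36: drop
Round 4: pos1(id32) recv 92: fwd
Round 5: pos2(id92) recv 92: ELECTED
Message ID 36 originates at pos 4; dropped at pos 2 in round 3

Answer: 3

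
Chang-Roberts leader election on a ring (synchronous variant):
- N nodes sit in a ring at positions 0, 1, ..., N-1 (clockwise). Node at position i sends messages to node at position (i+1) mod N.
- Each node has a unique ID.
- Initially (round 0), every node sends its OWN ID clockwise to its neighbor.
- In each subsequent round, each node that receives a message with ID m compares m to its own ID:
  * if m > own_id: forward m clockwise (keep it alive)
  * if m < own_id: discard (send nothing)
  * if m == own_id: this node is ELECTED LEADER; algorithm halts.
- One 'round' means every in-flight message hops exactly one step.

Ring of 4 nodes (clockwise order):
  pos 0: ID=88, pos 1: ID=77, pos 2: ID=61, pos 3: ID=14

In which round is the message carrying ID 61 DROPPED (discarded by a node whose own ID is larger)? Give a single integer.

Answer: 2

Derivation:
Round 1: pos1(id77) recv 88: fwd; pos2(id61) recv 77: fwd; pos3(id14) recv 61: fwd; pos0(id88) recv 14: drop
Round 2: pos2(id61) recv 88: fwd; pos3(id14) recv 77: fwd; pos0(id88) recv 61: drop
Round 3: pos3(id14) recv 88: fwd; pos0(id88) recv 77: drop
Round 4: pos0(id88) recv 88: ELECTED
Message ID 61 originates at pos 2; dropped at pos 0 in round 2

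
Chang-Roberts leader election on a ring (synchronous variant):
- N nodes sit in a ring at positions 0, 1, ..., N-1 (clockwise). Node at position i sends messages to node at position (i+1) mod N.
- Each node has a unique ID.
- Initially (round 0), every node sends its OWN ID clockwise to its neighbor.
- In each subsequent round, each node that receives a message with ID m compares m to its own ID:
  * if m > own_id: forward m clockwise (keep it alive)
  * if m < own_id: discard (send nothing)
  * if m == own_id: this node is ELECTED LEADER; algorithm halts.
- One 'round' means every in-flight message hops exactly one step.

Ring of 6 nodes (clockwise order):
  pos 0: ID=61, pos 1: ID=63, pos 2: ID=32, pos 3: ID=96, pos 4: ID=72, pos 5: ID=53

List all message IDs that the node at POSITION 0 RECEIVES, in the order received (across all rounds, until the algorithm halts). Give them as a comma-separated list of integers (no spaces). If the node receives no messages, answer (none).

Answer: 53,72,96

Derivation:
Round 1: pos1(id63) recv 61: drop; pos2(id32) recv 63: fwd; pos3(id96) recv 32: drop; pos4(id72) recv 96: fwd; pos5(id53) recv 72: fwd; pos0(id61) recv 53: drop
Round 2: pos3(id96) recv 63: drop; pos5(id53) recv 96: fwd; pos0(id61) recv 72: fwd
Round 3: pos0(id61) recv 96: fwd; pos1(id63) recv 72: fwd
Round 4: pos1(id63) recv 96: fwd; pos2(id32) recv 72: fwd
Round 5: pos2(id32) recv 96: fwd; pos3(id96) recv 72: drop
Round 6: pos3(id96) recv 96: ELECTED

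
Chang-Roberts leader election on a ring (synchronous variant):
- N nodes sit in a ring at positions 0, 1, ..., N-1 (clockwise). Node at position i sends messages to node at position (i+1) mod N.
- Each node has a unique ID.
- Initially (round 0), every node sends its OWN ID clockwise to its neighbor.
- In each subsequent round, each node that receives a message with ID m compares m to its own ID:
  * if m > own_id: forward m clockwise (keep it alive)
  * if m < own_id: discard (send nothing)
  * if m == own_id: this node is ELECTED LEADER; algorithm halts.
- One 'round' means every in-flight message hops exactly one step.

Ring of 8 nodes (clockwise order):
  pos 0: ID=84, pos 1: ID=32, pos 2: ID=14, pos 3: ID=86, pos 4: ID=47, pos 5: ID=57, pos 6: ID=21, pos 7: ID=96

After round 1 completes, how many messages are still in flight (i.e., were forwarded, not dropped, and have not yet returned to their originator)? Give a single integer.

Round 1: pos1(id32) recv 84: fwd; pos2(id14) recv 32: fwd; pos3(id86) recv 14: drop; pos4(id47) recv 86: fwd; pos5(id57) recv 47: drop; pos6(id21) recv 57: fwd; pos7(id96) recv 21: drop; pos0(id84) recv 96: fwd
After round 1: 5 messages still in flight

Answer: 5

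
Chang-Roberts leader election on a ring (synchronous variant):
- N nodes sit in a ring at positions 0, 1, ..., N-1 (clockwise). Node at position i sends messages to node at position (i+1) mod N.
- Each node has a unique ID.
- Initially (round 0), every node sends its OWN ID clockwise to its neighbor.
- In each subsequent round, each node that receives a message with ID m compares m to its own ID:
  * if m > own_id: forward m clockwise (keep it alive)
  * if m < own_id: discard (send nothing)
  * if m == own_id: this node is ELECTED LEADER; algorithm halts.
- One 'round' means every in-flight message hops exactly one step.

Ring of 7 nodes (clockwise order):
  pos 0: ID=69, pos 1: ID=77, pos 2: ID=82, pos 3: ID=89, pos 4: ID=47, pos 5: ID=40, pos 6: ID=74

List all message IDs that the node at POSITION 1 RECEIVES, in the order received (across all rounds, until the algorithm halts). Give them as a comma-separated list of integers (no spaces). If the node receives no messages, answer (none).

Answer: 69,74,89

Derivation:
Round 1: pos1(id77) recv 69: drop; pos2(id82) recv 77: drop; pos3(id89) recv 82: drop; pos4(id47) recv 89: fwd; pos5(id40) recv 47: fwd; pos6(id74) recv 40: drop; pos0(id69) recv 74: fwd
Round 2: pos5(id40) recv 89: fwd; pos6(id74) recv 47: drop; pos1(id77) recv 74: drop
Round 3: pos6(id74) recv 89: fwd
Round 4: pos0(id69) recv 89: fwd
Round 5: pos1(id77) recv 89: fwd
Round 6: pos2(id82) recv 89: fwd
Round 7: pos3(id89) recv 89: ELECTED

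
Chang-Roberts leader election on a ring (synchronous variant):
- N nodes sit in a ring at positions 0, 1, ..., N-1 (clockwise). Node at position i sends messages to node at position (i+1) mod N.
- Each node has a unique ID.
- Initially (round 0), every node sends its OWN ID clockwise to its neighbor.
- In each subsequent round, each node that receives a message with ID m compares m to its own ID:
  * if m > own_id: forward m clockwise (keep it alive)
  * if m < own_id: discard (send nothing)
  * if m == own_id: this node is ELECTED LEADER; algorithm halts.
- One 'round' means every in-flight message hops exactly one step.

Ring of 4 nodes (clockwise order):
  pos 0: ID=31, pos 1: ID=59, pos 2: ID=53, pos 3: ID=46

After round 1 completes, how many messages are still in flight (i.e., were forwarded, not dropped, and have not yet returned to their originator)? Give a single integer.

Answer: 3

Derivation:
Round 1: pos1(id59) recv 31: drop; pos2(id53) recv 59: fwd; pos3(id46) recv 53: fwd; pos0(id31) recv 46: fwd
After round 1: 3 messages still in flight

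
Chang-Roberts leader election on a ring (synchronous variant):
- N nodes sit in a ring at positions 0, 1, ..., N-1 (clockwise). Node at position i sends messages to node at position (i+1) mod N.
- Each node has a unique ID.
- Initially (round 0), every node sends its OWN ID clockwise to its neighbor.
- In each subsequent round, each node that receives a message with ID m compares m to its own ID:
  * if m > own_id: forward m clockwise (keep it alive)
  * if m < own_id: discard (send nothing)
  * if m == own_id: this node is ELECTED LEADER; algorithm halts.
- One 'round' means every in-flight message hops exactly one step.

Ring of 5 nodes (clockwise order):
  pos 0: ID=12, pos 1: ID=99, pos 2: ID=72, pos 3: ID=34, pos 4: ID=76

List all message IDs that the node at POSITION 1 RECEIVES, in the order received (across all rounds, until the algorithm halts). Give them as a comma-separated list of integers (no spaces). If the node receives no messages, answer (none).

Round 1: pos1(id99) recv 12: drop; pos2(id72) recv 99: fwd; pos3(id34) recv 72: fwd; pos4(id76) recv 34: drop; pos0(id12) recv 76: fwd
Round 2: pos3(id34) recv 99: fwd; pos4(id76) recv 72: drop; pos1(id99) recv 76: drop
Round 3: pos4(id76) recv 99: fwd
Round 4: pos0(id12) recv 99: fwd
Round 5: pos1(id99) recv 99: ELECTED

Answer: 12,76,99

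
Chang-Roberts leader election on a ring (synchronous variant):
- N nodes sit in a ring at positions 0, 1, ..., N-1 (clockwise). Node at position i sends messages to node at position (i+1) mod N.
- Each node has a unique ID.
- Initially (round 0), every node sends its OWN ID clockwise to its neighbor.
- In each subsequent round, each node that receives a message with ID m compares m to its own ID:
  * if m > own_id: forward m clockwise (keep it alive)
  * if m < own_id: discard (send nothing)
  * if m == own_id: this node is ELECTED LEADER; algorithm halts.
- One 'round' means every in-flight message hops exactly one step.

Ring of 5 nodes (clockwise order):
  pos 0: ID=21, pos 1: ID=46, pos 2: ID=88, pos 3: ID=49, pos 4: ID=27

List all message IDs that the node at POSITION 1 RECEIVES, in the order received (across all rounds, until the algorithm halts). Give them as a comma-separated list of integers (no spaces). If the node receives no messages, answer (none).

Answer: 21,27,49,88

Derivation:
Round 1: pos1(id46) recv 21: drop; pos2(id88) recv 46: drop; pos3(id49) recv 88: fwd; pos4(id27) recv 49: fwd; pos0(id21) recv 27: fwd
Round 2: pos4(id27) recv 88: fwd; pos0(id21) recv 49: fwd; pos1(id46) recv 27: drop
Round 3: pos0(id21) recv 88: fwd; pos1(id46) recv 49: fwd
Round 4: pos1(id46) recv 88: fwd; pos2(id88) recv 49: drop
Round 5: pos2(id88) recv 88: ELECTED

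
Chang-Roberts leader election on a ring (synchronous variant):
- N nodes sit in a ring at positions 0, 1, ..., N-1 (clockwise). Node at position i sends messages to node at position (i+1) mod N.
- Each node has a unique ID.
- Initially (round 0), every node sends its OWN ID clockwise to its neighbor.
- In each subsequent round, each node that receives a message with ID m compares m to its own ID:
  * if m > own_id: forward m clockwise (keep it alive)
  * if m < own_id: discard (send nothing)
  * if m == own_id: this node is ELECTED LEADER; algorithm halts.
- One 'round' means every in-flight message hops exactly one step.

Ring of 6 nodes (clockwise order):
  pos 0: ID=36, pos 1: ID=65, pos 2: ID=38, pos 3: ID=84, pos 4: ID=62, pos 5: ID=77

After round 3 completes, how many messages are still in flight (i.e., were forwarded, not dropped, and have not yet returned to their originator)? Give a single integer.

Round 1: pos1(id65) recv 36: drop; pos2(id38) recv 65: fwd; pos3(id84) recv 38: drop; pos4(id62) recv 84: fwd; pos5(id77) recv 62: drop; pos0(id36) recv 77: fwd
Round 2: pos3(id84) recv 65: drop; pos5(id77) recv 84: fwd; pos1(id65) recv 77: fwd
Round 3: pos0(id36) recv 84: fwd; pos2(id38) recv 77: fwd
After round 3: 2 messages still in flight

Answer: 2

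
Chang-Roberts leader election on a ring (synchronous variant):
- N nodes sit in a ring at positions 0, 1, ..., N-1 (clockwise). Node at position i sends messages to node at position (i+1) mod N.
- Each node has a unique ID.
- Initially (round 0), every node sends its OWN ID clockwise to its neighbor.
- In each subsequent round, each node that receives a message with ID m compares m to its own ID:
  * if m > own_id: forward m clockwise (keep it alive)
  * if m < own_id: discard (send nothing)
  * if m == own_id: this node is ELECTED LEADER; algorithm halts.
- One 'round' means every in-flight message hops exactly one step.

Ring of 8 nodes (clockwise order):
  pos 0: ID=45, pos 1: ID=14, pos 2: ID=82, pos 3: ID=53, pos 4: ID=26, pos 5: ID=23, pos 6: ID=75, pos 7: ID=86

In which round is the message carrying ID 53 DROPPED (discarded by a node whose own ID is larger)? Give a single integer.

Round 1: pos1(id14) recv 45: fwd; pos2(id82) recv 14: drop; pos3(id53) recv 82: fwd; pos4(id26) recv 53: fwd; pos5(id23) recv 26: fwd; pos6(id75) recv 23: drop; pos7(id86) recv 75: drop; pos0(id45) recv 86: fwd
Round 2: pos2(id82) recv 45: drop; pos4(id26) recv 82: fwd; pos5(id23) recv 53: fwd; pos6(id75) recv 26: drop; pos1(id14) recv 86: fwd
Round 3: pos5(id23) recv 82: fwd; pos6(id75) recv 53: drop; pos2(id82) recv 86: fwd
Round 4: pos6(id75) recv 82: fwd; pos3(id53) recv 86: fwd
Round 5: pos7(id86) recv 82: drop; pos4(id26) recv 86: fwd
Round 6: pos5(id23) recv 86: fwd
Round 7: pos6(id75) recv 86: fwd
Round 8: pos7(id86) recv 86: ELECTED
Message ID 53 originates at pos 3; dropped at pos 6 in round 3

Answer: 3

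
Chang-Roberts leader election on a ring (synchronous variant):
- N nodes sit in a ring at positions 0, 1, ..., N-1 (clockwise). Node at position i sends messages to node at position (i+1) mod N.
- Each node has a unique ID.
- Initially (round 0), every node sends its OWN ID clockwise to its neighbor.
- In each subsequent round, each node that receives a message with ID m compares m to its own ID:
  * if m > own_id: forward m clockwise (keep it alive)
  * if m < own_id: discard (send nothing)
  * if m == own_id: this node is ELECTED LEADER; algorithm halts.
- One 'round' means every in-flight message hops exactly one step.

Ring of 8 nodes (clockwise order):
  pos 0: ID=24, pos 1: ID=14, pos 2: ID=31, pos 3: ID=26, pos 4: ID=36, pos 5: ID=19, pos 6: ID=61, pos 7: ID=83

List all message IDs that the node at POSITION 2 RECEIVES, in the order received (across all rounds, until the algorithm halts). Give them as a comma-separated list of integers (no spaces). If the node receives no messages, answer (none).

Round 1: pos1(id14) recv 24: fwd; pos2(id31) recv 14: drop; pos3(id26) recv 31: fwd; pos4(id36) recv 26: drop; pos5(id19) recv 36: fwd; pos6(id61) recv 19: drop; pos7(id83) recv 61: drop; pos0(id24) recv 83: fwd
Round 2: pos2(id31) recv 24: drop; pos4(id36) recv 31: drop; pos6(id61) recv 36: drop; pos1(id14) recv 83: fwd
Round 3: pos2(id31) recv 83: fwd
Round 4: pos3(id26) recv 83: fwd
Round 5: pos4(id36) recv 83: fwd
Round 6: pos5(id19) recv 83: fwd
Round 7: pos6(id61) recv 83: fwd
Round 8: pos7(id83) recv 83: ELECTED

Answer: 14,24,83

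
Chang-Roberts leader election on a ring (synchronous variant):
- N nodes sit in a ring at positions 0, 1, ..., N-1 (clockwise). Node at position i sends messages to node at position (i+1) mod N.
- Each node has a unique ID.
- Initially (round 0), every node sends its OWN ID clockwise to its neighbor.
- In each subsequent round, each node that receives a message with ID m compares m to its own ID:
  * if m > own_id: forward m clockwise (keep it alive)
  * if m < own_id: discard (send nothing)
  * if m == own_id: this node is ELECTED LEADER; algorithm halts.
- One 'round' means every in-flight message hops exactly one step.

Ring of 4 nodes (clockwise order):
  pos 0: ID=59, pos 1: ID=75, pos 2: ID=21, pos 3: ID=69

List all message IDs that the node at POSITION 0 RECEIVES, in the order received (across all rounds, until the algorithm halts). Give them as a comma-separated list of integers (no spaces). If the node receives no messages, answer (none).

Round 1: pos1(id75) recv 59: drop; pos2(id21) recv 75: fwd; pos3(id69) recv 21: drop; pos0(id59) recv 69: fwd
Round 2: pos3(id69) recv 75: fwd; pos1(id75) recv 69: drop
Round 3: pos0(id59) recv 75: fwd
Round 4: pos1(id75) recv 75: ELECTED

Answer: 69,75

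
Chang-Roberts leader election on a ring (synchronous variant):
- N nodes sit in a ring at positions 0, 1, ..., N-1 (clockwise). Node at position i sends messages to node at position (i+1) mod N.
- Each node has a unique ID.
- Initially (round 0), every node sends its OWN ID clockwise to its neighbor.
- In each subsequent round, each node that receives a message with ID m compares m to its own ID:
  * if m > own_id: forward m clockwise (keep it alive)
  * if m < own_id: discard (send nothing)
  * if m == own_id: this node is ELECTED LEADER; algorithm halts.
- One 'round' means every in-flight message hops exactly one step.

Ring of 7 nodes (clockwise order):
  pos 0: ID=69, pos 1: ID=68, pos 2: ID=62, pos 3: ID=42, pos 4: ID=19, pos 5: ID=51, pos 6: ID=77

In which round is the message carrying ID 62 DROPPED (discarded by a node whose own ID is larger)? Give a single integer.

Answer: 4

Derivation:
Round 1: pos1(id68) recv 69: fwd; pos2(id62) recv 68: fwd; pos3(id42) recv 62: fwd; pos4(id19) recv 42: fwd; pos5(id51) recv 19: drop; pos6(id77) recv 51: drop; pos0(id69) recv 77: fwd
Round 2: pos2(id62) recv 69: fwd; pos3(id42) recv 68: fwd; pos4(id19) recv 62: fwd; pos5(id51) recv 42: drop; pos1(id68) recv 77: fwd
Round 3: pos3(id42) recv 69: fwd; pos4(id19) recv 68: fwd; pos5(id51) recv 62: fwd; pos2(id62) recv 77: fwd
Round 4: pos4(id19) recv 69: fwd; pos5(id51) recv 68: fwd; pos6(id77) recv 62: drop; pos3(id42) recv 77: fwd
Round 5: pos5(id51) recv 69: fwd; pos6(id77) recv 68: drop; pos4(id19) recv 77: fwd
Round 6: pos6(id77) recv 69: drop; pos5(id51) recv 77: fwd
Round 7: pos6(id77) recv 77: ELECTED
Message ID 62 originates at pos 2; dropped at pos 6 in round 4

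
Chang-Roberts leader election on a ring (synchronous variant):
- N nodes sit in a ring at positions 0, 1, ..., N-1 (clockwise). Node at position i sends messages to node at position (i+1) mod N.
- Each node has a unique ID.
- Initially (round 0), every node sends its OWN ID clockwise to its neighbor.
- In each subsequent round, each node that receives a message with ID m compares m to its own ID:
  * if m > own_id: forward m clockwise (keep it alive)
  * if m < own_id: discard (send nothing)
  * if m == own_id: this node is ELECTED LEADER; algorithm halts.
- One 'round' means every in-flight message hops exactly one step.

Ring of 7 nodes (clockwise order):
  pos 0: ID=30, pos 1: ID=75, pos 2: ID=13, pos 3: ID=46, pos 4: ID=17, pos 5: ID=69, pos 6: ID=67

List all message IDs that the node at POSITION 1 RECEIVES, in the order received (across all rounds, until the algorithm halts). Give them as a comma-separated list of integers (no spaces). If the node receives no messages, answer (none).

Round 1: pos1(id75) recv 30: drop; pos2(id13) recv 75: fwd; pos3(id46) recv 13: drop; pos4(id17) recv 46: fwd; pos5(id69) recv 17: drop; pos6(id67) recv 69: fwd; pos0(id30) recv 67: fwd
Round 2: pos3(id46) recv 75: fwd; pos5(id69) recv 46: drop; pos0(id30) recv 69: fwd; pos1(id75) recv 67: drop
Round 3: pos4(id17) recv 75: fwd; pos1(id75) recv 69: drop
Round 4: pos5(id69) recv 75: fwd
Round 5: pos6(id67) recv 75: fwd
Round 6: pos0(id30) recv 75: fwd
Round 7: pos1(id75) recv 75: ELECTED

Answer: 30,67,69,75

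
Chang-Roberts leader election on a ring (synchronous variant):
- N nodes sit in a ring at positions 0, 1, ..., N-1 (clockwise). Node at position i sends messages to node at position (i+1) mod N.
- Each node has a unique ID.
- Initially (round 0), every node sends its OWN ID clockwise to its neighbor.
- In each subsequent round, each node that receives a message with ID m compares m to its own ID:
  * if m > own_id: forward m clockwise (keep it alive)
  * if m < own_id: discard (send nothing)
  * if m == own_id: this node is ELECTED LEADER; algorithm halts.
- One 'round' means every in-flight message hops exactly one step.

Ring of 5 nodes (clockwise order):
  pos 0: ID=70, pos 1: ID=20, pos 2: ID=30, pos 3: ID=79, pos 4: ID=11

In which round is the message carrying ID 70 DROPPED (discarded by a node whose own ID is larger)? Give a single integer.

Answer: 3

Derivation:
Round 1: pos1(id20) recv 70: fwd; pos2(id30) recv 20: drop; pos3(id79) recv 30: drop; pos4(id11) recv 79: fwd; pos0(id70) recv 11: drop
Round 2: pos2(id30) recv 70: fwd; pos0(id70) recv 79: fwd
Round 3: pos3(id79) recv 70: drop; pos1(id20) recv 79: fwd
Round 4: pos2(id30) recv 79: fwd
Round 5: pos3(id79) recv 79: ELECTED
Message ID 70 originates at pos 0; dropped at pos 3 in round 3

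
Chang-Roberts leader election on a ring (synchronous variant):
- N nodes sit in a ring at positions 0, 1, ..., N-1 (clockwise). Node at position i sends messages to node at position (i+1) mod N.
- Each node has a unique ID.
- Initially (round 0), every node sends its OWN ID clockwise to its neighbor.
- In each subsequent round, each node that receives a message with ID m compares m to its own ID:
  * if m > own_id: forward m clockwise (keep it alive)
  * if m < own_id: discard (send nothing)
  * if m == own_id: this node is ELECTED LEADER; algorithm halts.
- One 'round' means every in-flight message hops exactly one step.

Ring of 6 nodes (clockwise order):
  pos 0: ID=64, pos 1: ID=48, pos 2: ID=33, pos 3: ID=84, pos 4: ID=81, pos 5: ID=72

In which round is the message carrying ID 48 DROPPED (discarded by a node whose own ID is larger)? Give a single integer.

Round 1: pos1(id48) recv 64: fwd; pos2(id33) recv 48: fwd; pos3(id84) recv 33: drop; pos4(id81) recv 84: fwd; pos5(id72) recv 81: fwd; pos0(id64) recv 72: fwd
Round 2: pos2(id33) recv 64: fwd; pos3(id84) recv 48: drop; pos5(id72) recv 84: fwd; pos0(id64) recv 81: fwd; pos1(id48) recv 72: fwd
Round 3: pos3(id84) recv 64: drop; pos0(id64) recv 84: fwd; pos1(id48) recv 81: fwd; pos2(id33) recv 72: fwd
Round 4: pos1(id48) recv 84: fwd; pos2(id33) recv 81: fwd; pos3(id84) recv 72: drop
Round 5: pos2(id33) recv 84: fwd; pos3(id84) recv 81: drop
Round 6: pos3(id84) recv 84: ELECTED
Message ID 48 originates at pos 1; dropped at pos 3 in round 2

Answer: 2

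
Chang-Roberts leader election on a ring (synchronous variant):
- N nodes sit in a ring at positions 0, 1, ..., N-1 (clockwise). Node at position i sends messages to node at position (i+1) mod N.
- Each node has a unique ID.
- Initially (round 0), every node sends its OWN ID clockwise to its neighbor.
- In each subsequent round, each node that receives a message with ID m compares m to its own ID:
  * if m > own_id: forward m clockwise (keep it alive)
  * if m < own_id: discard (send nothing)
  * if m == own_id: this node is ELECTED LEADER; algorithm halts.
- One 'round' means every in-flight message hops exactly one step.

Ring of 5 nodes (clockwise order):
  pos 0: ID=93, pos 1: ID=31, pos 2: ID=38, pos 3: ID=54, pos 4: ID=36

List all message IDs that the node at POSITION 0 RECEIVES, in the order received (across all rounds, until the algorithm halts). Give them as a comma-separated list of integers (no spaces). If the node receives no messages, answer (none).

Answer: 36,54,93

Derivation:
Round 1: pos1(id31) recv 93: fwd; pos2(id38) recv 31: drop; pos3(id54) recv 38: drop; pos4(id36) recv 54: fwd; pos0(id93) recv 36: drop
Round 2: pos2(id38) recv 93: fwd; pos0(id93) recv 54: drop
Round 3: pos3(id54) recv 93: fwd
Round 4: pos4(id36) recv 93: fwd
Round 5: pos0(id93) recv 93: ELECTED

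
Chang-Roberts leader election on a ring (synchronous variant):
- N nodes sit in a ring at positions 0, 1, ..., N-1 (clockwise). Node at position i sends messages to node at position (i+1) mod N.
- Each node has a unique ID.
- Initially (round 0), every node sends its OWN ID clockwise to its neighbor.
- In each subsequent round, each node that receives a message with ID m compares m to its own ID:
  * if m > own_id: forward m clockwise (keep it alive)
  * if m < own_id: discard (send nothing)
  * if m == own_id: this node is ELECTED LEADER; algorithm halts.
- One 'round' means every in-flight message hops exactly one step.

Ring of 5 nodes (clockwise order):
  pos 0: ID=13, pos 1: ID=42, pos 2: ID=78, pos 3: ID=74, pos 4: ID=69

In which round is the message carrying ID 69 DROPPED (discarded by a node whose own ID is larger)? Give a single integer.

Round 1: pos1(id42) recv 13: drop; pos2(id78) recv 42: drop; pos3(id74) recv 78: fwd; pos4(id69) recv 74: fwd; pos0(id13) recv 69: fwd
Round 2: pos4(id69) recv 78: fwd; pos0(id13) recv 74: fwd; pos1(id42) recv 69: fwd
Round 3: pos0(id13) recv 78: fwd; pos1(id42) recv 74: fwd; pos2(id78) recv 69: drop
Round 4: pos1(id42) recv 78: fwd; pos2(id78) recv 74: drop
Round 5: pos2(id78) recv 78: ELECTED
Message ID 69 originates at pos 4; dropped at pos 2 in round 3

Answer: 3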